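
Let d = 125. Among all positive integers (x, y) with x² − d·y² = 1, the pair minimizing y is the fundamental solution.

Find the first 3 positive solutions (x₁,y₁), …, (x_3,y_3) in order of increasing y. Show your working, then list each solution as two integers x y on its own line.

930249 83204
1730726404001 154800875592
3220013013190122249 288006719437081612

d=125: √d = [11; 5,1,1,5,22] (ℓ=5, odd), read p_9/q_9
a_0=11:  p_0=11·1+0=11,  q_0=11·0+1=1
a_1=5:  p_1=5·11+1=56,  q_1=5·1+0=5
a_2=1:  p_2=1·56+11=67,  q_2=1·5+1=6
a_3=1:  p_3=1·67+56=123,  q_3=1·6+5=11
a_4=5:  p_4=5·123+67=682,  q_4=5·11+6=61
…
a_7=1:  p_7=1·76317+15127=91444,  q_7=1·6826+1353=8179
a_8=1:  p_8=1·91444+76317=167761,  q_8=1·8179+6826=15005
a_9=5:  p_9=5·167761+91444=930249,  q_9=5·15005+8179=83204
fundamental: x₁=930249, y₁=83204  (since 865363202001 − 125·6922905616 = 1)
(x_2, y_2) = (930249·930249 + 125·83204·83204, 930249·83204 + 83204·930249) = (1730726404001, 154800875592)
(x_3, y_3) = (930249·1730726404001 + 125·83204·154800875592, 930249·154800875592 + 83204·1730726404001) = (3220013013190122249, 288006719437081612)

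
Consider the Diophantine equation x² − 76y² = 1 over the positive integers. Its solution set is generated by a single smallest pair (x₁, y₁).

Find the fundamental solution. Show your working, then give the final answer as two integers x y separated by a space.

√76 = [8; 1,2,1,1,5,4,5,1,1,2,1,16, …], period ℓ=12 (even) → k=11
k=0  a_k=8  p_k/q_k = 8/1
k=1  a_k=1  p_k/q_k = 9/1
k=2  a_k=2  p_k/q_k = 26/3
…
k=8  a_k=1  p_k/q_k = 8866/1017
…
k=10  a_k=2  p_k/q_k = 41488/4759
k=11  a_k=1  p_k/q_k = 57799/6630
→ (57799, 6630).  Check: 57799²=3340724401, 76·6630²=3340724400, difference 1.

57799 6630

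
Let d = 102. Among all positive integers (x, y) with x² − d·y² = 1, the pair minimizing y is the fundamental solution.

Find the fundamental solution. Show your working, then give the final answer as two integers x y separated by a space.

101 10

√102 → a₀=10, period (10,20); ℓ=2 even so k=1
k=0  a_k=10  p_k/q_k = 10/1
k=1  a_k=10  p_k/q_k = 101/10
(x₁, y₁) = (101, 10);  101² − 102·10² = 1 ✓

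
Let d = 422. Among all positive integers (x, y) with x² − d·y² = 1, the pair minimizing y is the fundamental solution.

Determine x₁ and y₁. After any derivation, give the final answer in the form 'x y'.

7022501 341850

[20; 1,1,5,2,1,…,1,1,40] for √422; ℓ=14 ⇒ convergent index 13
i=0: a=20 ⇒ p=20, q=1
…
i=2: a=1 ⇒ p=41, q=2
i=3: a=5 ⇒ p=226, q=11
…
i=5: a=1 ⇒ p=719, q=35
…
i=12: a=1 ⇒ p=3810680, q=185501
i=13: a=1 ⇒ p=7022501, q=341850
→ (7022501, 341850).  Check: 7022501²=49315520295001, 422·341850²=49315520295000, difference 1.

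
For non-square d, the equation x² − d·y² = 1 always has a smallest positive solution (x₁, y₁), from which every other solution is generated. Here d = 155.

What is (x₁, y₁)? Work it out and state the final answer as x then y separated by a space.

249 20

d=155: √d = [12; 2,4,2,24] (ℓ=4, even), read p_3/q_3
k=0  a_k=12  p_k/q_k = 12/1
…
k=2  a_k=4  p_k/q_k = 112/9
k=3  a_k=2  p_k/q_k = 249/20
→ (249, 20).  Check: 249²=62001, 155·20²=62000, difference 1.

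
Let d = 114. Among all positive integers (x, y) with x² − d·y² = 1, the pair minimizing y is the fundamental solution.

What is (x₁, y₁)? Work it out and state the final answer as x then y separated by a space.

1025 96

[10; 1,2,10,2,1,20] for √114; ℓ=6 ⇒ convergent index 5
k=0  a_k=10  p_k/q_k = 10/1
…
k=2  a_k=2  p_k/q_k = 32/3
k=3  a_k=10  p_k/q_k = 331/31
k=4  a_k=2  p_k/q_k = 694/65
k=5  a_k=1  p_k/q_k = 1025/96
(x₁, y₁) = (1025, 96);  1025² − 114·96² = 1 ✓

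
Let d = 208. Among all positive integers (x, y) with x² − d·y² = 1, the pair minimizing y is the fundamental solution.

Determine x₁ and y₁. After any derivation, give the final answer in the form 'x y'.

649 45

[14; 2,2,1,2,2,28] for √208; ℓ=6 ⇒ convergent index 5
i=0: a=14 ⇒ p=14, q=1
i=1: a=2 ⇒ p=29, q=2
…
i=3: a=1 ⇒ p=101, q=7
i=4: a=2 ⇒ p=274, q=19
i=5: a=2 ⇒ p=649, q=45
→ (649, 45).  Check: 649²=421201, 208·45²=421200, difference 1.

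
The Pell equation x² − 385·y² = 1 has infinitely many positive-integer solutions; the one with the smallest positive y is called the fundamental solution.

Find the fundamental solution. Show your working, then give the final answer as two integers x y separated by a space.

95831 4884

[19; 1,1,1,1,1,…,1,1,38] for √385; ℓ=16 ⇒ convergent index 15
k=0  a_k=19  p_k/q_k = 19/1
…
k=5  a_k=1  p_k/q_k = 157/8
…
k=12  a_k=1  p_k/q_k = 23271/1186
k=13  a_k=1  p_k/q_k = 36280/1849
k=14  a_k=1  p_k/q_k = 59551/3035
k=15  a_k=1  p_k/q_k = 95831/4884
(x₁, y₁) = (95831, 4884);  95831² − 385·4884² = 1 ✓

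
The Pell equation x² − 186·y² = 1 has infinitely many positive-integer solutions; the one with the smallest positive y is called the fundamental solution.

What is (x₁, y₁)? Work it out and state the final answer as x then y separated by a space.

√186 = [13; 1,1,1,3,4,3,1,1,1,26, …], period ℓ=10 (even) → k=9
k=0  a_k=13  p_k/q_k = 13/1
k=1  a_k=1  p_k/q_k = 14/1
k=2  a_k=1  p_k/q_k = 27/2
k=3  a_k=1  p_k/q_k = 41/3
…
k=5  a_k=4  p_k/q_k = 641/47
k=6  a_k=3  p_k/q_k = 2073/152
k=7  a_k=1  p_k/q_k = 2714/199
k=8  a_k=1  p_k/q_k = 4787/351
k=9  a_k=1  p_k/q_k = 7501/550
(x₁, y₁) = (7501, 550);  7501² − 186·550² = 1 ✓

7501 550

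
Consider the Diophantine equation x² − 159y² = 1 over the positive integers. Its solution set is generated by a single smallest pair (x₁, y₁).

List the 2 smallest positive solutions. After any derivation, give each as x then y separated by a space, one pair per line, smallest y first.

√159 → a₀=12, period (1,1,1,1,3,1,1,1,1,24); ℓ=10 even so k=9
k=0  a_k=12  p_k/q_k = 12/1
…
k=6  a_k=1  p_k/q_k = 290/23
…
k=8  a_k=1  p_k/q_k = 807/64
k=9  a_k=1  p_k/q_k = 1324/105
(x₁, y₁) = (1324, 105);  1324² − 159·105² = 1 ✓
(1324+105√159)^2 = 3505951 + 278040√159

1324 105
3505951 278040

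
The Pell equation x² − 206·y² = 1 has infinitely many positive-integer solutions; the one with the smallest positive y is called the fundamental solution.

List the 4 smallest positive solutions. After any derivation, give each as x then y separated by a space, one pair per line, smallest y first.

√206 → a₀=14, period (2,1,5,14,5,1,2,28); ℓ=8 even so k=7
a_0=14:  p_0=14·1+0=14,  q_0=14·0+1=1
…
a_4=14:  p_4=14·244+43=3459,  q_4=14·17+3=241
…
a_6=1:  p_6=1·17539+3459=20998,  q_6=1·1222+241=1463
a_7=2:  p_7=2·20998+17539=59535,  q_7=2·1463+1222=4148
(x₁, y₁) = (59535, 4148);  59535² − 206·4148² = 1 ✓
n=2: (59535,4148)∘(59535,4148) = (59535·59535+206·4148·4148, 59535·4148+4148·59535) = (7088832449,493902360)
n=3: (7088832449,493902360)∘(59535,4148) = (59535·7088832449+206·4148·493902360, 59535·493902360+4148·7088832449) = (844067279642895,58808954001052)
n=4: (844067279642895,58808954001052)∘(59535,4148) = (59535·844067279642895+206·4148·58808954001052, 59535·58808954001052+4148·844067279642895) = (100503090979990675201,7002382152411359280)

59535 4148
7088832449 493902360
844067279642895 58808954001052
100503090979990675201 7002382152411359280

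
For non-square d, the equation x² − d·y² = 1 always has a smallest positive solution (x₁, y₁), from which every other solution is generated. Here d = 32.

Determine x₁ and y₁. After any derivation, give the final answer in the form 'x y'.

d=32: √d = [5; 1,1,1,10] (ℓ=4, even), read p_3/q_3
a_0=5:  p_0=5·1+0=5,  q_0=5·0+1=1
a_1=1:  p_1=1·5+1=6,  q_1=1·1+0=1
a_2=1:  p_2=1·6+5=11,  q_2=1·1+1=2
a_3=1:  p_3=1·11+6=17,  q_3=1·2+1=3
fundamental: x₁=17, y₁=3  (since 289 − 32·9 = 1)

17 3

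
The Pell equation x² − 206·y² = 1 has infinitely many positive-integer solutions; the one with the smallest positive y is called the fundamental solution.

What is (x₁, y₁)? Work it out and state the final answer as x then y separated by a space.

59535 4148

√206 → a₀=14, period (2,1,5,14,5,1,2,28); ℓ=8 even so k=7
k=0  a_k=14  p_k/q_k = 14/1
k=1  a_k=2  p_k/q_k = 29/2
k=2  a_k=1  p_k/q_k = 43/3
k=3  a_k=5  p_k/q_k = 244/17
k=4  a_k=14  p_k/q_k = 3459/241
k=5  a_k=5  p_k/q_k = 17539/1222
k=6  a_k=1  p_k/q_k = 20998/1463
k=7  a_k=2  p_k/q_k = 59535/4148
fundamental: x₁=59535, y₁=4148  (since 3544416225 − 206·17205904 = 1)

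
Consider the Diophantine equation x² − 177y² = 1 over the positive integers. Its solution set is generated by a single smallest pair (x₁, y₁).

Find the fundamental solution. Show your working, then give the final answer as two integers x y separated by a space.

62423 4692

√177 = [13; 3,3,2,8,2,3,3,26, …], period ℓ=8 (even) → k=7
step 0: (13, 1)  from 13·(1,0) + (0,1)
step 1: (40, 3)  from 3·(13,1) + (1,0)
step 2: (133, 10)  from 3·(40,3) + (13,1)
step 3: (306, 23)  from 2·(133,10) + (40,3)
step 4: (2581, 194)  from 8·(306,23) + (133,10)
step 5: (5468, 411)  from 2·(2581,194) + (306,23)
step 6: (18985, 1427)  from 3·(5468,411) + (2581,194)
step 7: (62423, 4692)  from 3·(18985,1427) + (5468,411)
(x₁, y₁) = (62423, 4692);  62423² − 177·4692² = 1 ✓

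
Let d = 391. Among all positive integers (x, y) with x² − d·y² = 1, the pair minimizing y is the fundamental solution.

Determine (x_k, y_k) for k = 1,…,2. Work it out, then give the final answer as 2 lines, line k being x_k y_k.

7338680 371133
107712448284799 5447252648880

√391 = [19; 1,3,2,2,1,…,3,1,38, …], period ℓ=16 (even) → k=15
step 0: (19, 1)  from 19·(1,0) + (0,1)
step 1: (20, 1)  from 1·(19,1) + (1,0)
step 2: (79, 4)  from 3·(20,1) + (19,1)
step 3: (178, 9)  from 2·(79,4) + (20,1)
step 4: (435, 22)  from 2·(178,9) + (79,4)
step 5: (613, 31)  from 1·(435,22) + (178,9)
step 6: (1048, 53)  from 1·(613,31) + (435,22)
…
step 8: (52519, 2656)  from 19·(2709,137) + (1048,53)
step 9: (107747, 5449)  from 2·(52519,2656) + (2709,137)
step 10: (160266, 8105)  from 1·(107747,5449) + (52519,2656)
step 11: (268013, 13554)  from 1·(160266,8105) + (107747,5449)
…
step 13: (1660597, 83980)  from 2·(696292,35213) + (268013,13554)
step 14: (5678083, 287153)  from 3·(1660597,83980) + (696292,35213)
step 15: (7338680, 371133)  from 1·(5678083,287153) + (1660597,83980)
fundamental: x₁=7338680, y₁=371133  (since 53856224142400 − 391·137739703689 = 1)
(x_2, y_2) = (7338680·7338680 + 391·371133·371133, 7338680·371133 + 371133·7338680) = (107712448284799, 5447252648880)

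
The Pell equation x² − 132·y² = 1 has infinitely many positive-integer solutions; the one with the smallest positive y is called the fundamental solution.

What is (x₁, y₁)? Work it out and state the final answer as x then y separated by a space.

23 2

d=132: √d = [11; 2,22] (ℓ=2, even), read p_1/q_1
i=0: a=11 ⇒ p=11, q=1
i=1: a=2 ⇒ p=23, q=2
fundamental: x₁=23, y₁=2  (since 529 − 132·4 = 1)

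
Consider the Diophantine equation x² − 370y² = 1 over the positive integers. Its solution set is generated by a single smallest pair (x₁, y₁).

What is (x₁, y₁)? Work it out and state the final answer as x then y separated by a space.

d=370: √d = [19; 4,4,38] (ℓ=3, odd), read p_5/q_5
a_0=19:  p_0=19·1+0=19,  q_0=19·0+1=1
…
a_4=4:  p_4=4·12503+327=50339,  q_4=4·650+17=2617
a_5=4:  p_5=4·50339+12503=213859,  q_5=4·2617+650=11118
fundamental: x₁=213859, y₁=11118  (since 45735671881 − 370·123609924 = 1)

213859 11118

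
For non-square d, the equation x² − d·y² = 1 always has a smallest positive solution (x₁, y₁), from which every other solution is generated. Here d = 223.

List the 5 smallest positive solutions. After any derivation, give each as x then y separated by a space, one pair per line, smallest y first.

224 15
100351 6720
44957024 3010545
20140646401 1348717440
9022964630624 604222402575

√223 = [14; 1,13,1,28, …], period ℓ=4 (even) → k=3
a_0=14:  p_0=14·1+0=14,  q_0=14·0+1=1
a_1=1:  p_1=1·14+1=15,  q_1=1·1+0=1
a_2=13:  p_2=13·15+14=209,  q_2=13·1+1=14
a_3=1:  p_3=1·209+15=224,  q_3=1·14+1=15
fundamental: x₁=224, y₁=15  (since 50176 − 223·225 = 1)
(x_2, y_2) = (224·224 + 223·15·15, 224·15 + 15·224) = (100351, 6720)
(x_3, y_3) = (224·100351 + 223·15·6720, 224·6720 + 15·100351) = (44957024, 3010545)
(x_4, y_4) = (224·44957024 + 223·15·3010545, 224·3010545 + 15·44957024) = (20140646401, 1348717440)
(x_5, y_5) = (224·20140646401 + 223·15·1348717440, 224·1348717440 + 15·20140646401) = (9022964630624, 604222402575)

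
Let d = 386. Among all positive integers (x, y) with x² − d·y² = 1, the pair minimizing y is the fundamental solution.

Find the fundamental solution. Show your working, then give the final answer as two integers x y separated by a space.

[19; 1,1,1,4,1,18,1,4,1,1,1,38] for √386; ℓ=12 ⇒ convergent index 11
i=0: a=19 ⇒ p=19, q=1
…
i=4: a=4 ⇒ p=275, q=14
…
i=7: a=1 ⇒ p=6621, q=337
…
i=10: a=1 ⇒ p=72163, q=3673
i=11: a=1 ⇒ p=111555, q=5678
fundamental: x₁=111555, y₁=5678  (since 12444518025 − 386·32239684 = 1)

111555 5678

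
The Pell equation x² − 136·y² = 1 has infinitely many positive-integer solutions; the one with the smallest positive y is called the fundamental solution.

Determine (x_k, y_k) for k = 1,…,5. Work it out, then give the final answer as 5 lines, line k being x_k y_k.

35 3
2449 210
171395 14697
11995201 1028580
839492675 71985903

√136 → a₀=11, period (1,1,1,22); ℓ=4 even so k=3
i=0: a=11 ⇒ p=11, q=1
i=1: a=1 ⇒ p=12, q=1
i=2: a=1 ⇒ p=23, q=2
i=3: a=1 ⇒ p=35, q=3
fundamental: x₁=35, y₁=3  (since 1225 − 136·9 = 1)
k=2:  x_2 = 35·35+136·3·3 = 2449,  y_2 = 35·3+3·35 = 210
k=3:  x_3 = 35·2449+136·3·210 = 171395,  y_3 = 35·210+3·2449 = 14697
k=4:  x_4 = 35·171395+136·3·14697 = 11995201,  y_4 = 35·14697+3·171395 = 1028580
k=5:  x_5 = 35·11995201+136·3·1028580 = 839492675,  y_5 = 35·1028580+3·11995201 = 71985903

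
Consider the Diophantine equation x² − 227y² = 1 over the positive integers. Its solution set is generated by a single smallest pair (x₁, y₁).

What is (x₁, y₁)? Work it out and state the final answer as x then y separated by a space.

[15; 15,30] for √227; ℓ=2 ⇒ convergent index 1
step 0: (15, 1)  from 15·(1,0) + (0,1)
step 1: (226, 15)  from 15·(15,1) + (1,0)
fundamental: x₁=226, y₁=15  (since 51076 − 227·225 = 1)

226 15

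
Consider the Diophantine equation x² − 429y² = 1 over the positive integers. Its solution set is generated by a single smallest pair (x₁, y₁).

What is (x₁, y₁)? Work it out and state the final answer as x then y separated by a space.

1524095 73584

d=429: √d = [20; 1,2,2,9,1,12,1,9,2,2,1,40] (ℓ=12, even), read p_11/q_11
i=0: a=20 ⇒ p=20, q=1
i=1: a=1 ⇒ p=21, q=1
…
i=3: a=2 ⇒ p=145, q=7
…
i=5: a=1 ⇒ p=1512, q=73
…
i=8: a=9 ⇒ p=208718, q=10077
…
i=10: a=2 ⇒ p=1085636, q=52415
i=11: a=1 ⇒ p=1524095, q=73584
(x₁, y₁) = (1524095, 73584);  1524095² − 429·73584² = 1 ✓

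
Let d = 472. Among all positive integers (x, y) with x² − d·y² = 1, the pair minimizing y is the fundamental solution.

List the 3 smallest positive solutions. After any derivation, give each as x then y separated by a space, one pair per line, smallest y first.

√472 → a₀=21, period (1,2,1,1,1,…,2,1,42); ℓ=14 even so k=13
i=0: a=21 ⇒ p=21, q=1
…
i=6: a=4 ⇒ p=1108, q=51
i=7: a=5 ⇒ p=5779, q=266
i=8: a=4 ⇒ p=24224, q=1115
…
i=10: a=1 ⇒ p=54227, q=2496
…
i=12: a=2 ⇒ p=222687, q=10250
i=13: a=1 ⇒ p=306917, q=14127
(x₁, y₁) = (306917, 14127);  306917² − 472·14127² = 1 ✓
k=2:  x_2 = 306917·306917+472·14127·14127 = 188396089777,  y_2 = 306917·14127+14127·306917 = 8671632918
k=3:  x_3 = 306917·188396089777+472·14127·8671632918 = 115643925371868101,  y_3 = 306917·8671632918+14127·188396089777 = 5322943120573485

306917 14127
188396089777 8671632918
115643925371868101 5322943120573485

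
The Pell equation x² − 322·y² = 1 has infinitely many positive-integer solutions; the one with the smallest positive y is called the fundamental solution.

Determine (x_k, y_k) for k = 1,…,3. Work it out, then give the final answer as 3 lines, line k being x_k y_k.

323 18
208657 11628
134792099 7511670

√322 → a₀=17, period (1,16,1,34); ℓ=4 even so k=3
k=0  a_k=17  p_k/q_k = 17/1
…
k=2  a_k=16  p_k/q_k = 305/17
k=3  a_k=1  p_k/q_k = 323/18
(x₁, y₁) = (323, 18);  323² − 322·18² = 1 ✓
(x_2, y_2) = (323·323 + 322·18·18, 323·18 + 18·323) = (208657, 11628)
(x_3, y_3) = (323·208657 + 322·18·11628, 323·11628 + 18·208657) = (134792099, 7511670)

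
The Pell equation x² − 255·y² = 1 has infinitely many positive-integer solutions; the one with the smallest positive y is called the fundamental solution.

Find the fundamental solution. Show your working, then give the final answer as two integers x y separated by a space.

16 1

√255 → a₀=15, period (1,30); ℓ=2 even so k=1
a_0=15:  p_0=15·1+0=15,  q_0=15·0+1=1
a_1=1:  p_1=1·15+1=16,  q_1=1·1+0=1
fundamental: x₁=16, y₁=1  (since 256 − 255·1 = 1)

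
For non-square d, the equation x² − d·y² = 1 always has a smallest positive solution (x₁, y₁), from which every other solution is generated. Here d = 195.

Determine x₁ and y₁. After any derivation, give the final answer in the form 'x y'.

√195 → a₀=13, period (1,26); ℓ=2 even so k=1
step 0: (13, 1)  from 13·(1,0) + (0,1)
step 1: (14, 1)  from 1·(13,1) + (1,0)
→ (14, 1).  Check: 14²=196, 195·1²=195, difference 1.

14 1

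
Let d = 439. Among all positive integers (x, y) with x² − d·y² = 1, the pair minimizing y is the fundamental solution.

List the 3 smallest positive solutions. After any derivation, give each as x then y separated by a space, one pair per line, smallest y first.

√439 = [20; 1,19,1,40, …], period ℓ=4 (even) → k=3
a_0=20:  p_0=20·1+0=20,  q_0=20·0+1=1
a_1=1:  p_1=1·20+1=21,  q_1=1·1+0=1
a_2=19:  p_2=19·21+20=419,  q_2=19·1+1=20
a_3=1:  p_3=1·419+21=440,  q_3=1·20+1=21
→ (440, 21).  Check: 440²=193600, 439·21²=193599, difference 1.
k=2:  x_2 = 440·440+439·21·21 = 387199,  y_2 = 440·21+21·440 = 18480
k=3:  x_3 = 440·387199+439·21·18480 = 340734680,  y_3 = 440·18480+21·387199 = 16262379

440 21
387199 18480
340734680 16262379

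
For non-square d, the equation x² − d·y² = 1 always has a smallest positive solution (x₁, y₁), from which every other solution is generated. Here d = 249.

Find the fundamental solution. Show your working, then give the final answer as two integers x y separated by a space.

8553815 542076

d=249: √d = [15; 1,3,1,1,5,…,3,1,30] (ℓ=16, even), read p_15/q_15
a_0=15:  p_0=15·1+0=15,  q_0=15·0+1=1
a_1=1:  p_1=1·15+1=16,  q_1=1·1+0=1
a_2=3:  p_2=3·16+15=63,  q_2=3·1+1=4
…
a_4=1:  p_4=1·79+63=142,  q_4=1·5+4=9
a_5=5:  p_5=5·142+79=789,  q_5=5·9+5=50
a_6=1:  p_6=1·789+142=931,  q_6=1·50+9=59
…
a_12=1:  p_12=1·866765+150586=1017351,  q_12=1·54929+9543=64472
…
a_14=3:  p_14=3·1884116+1017351=6669699,  q_14=3·119401+64472=422675
a_15=1:  p_15=1·6669699+1884116=8553815,  q_15=1·422675+119401=542076
fundamental: x₁=8553815, y₁=542076  (since 73167751054225 − 249·293846389776 = 1)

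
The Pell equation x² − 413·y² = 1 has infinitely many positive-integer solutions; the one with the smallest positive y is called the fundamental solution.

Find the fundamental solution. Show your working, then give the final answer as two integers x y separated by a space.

113399 5580

[20; 3,9,1,4,1,9,3,40] for √413; ℓ=8 ⇒ convergent index 7
step 0: (20, 1)  from 20·(1,0) + (0,1)
step 1: (61, 3)  from 3·(20,1) + (1,0)
…
step 3: (630, 31)  from 1·(569,28) + (61,3)
step 4: (3089, 152)  from 4·(630,31) + (569,28)
…
step 6: (36560, 1799)  from 9·(3719,183) + (3089,152)
step 7: (113399, 5580)  from 3·(36560,1799) + (3719,183)
→ (113399, 5580).  Check: 113399²=12859333201, 413·5580²=12859333200, difference 1.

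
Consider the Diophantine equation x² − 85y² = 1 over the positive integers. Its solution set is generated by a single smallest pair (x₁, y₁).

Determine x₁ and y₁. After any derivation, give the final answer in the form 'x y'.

√85 → a₀=9, period (4,1,1,4,18); ℓ=5 odd so k=9
k=0  a_k=9  p_k/q_k = 9/1
k=1  a_k=4  p_k/q_k = 37/4
…
k=4  a_k=4  p_k/q_k = 378/41
k=5  a_k=18  p_k/q_k = 6887/747
…
k=8  a_k=1  p_k/q_k = 62739/6805
k=9  a_k=4  p_k/q_k = 285769/30996
(x₁, y₁) = (285769, 30996);  285769² − 85·30996² = 1 ✓

285769 30996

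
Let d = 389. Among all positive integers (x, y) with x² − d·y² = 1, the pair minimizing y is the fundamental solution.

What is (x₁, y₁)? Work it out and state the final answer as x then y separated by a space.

[19; 1,2,1,1,1,1,2,1,38] for √389; ℓ=9 ⇒ convergent index 17
step 0: (19, 1)  from 19·(1,0) + (0,1)
…
step 3: (79, 4)  from 1·(59,3) + (20,1)
…
step 5: (217, 11)  from 1·(138,7) + (79,4)
step 6: (355, 18)  from 1·(217,11) + (138,7)
step 7: (927, 47)  from 2·(355,18) + (217,11)
step 8: (1282, 65)  from 1·(927,47) + (355,18)
…
step 10: (50925, 2582)  from 1·(49643,2517) + (1282,65)
…
step 13: (353911, 17944)  from 1·(202418,10263) + (151493,7681)
…
step 16: (2376809, 120509)  from 2·(910240,46151) + (556329,28207)
step 17: (3287049, 166660)  from 1·(2376809,120509) + (910240,46151)
fundamental: x₁=3287049, y₁=166660  (since 10804691128401 − 389·27775555600 = 1)

3287049 166660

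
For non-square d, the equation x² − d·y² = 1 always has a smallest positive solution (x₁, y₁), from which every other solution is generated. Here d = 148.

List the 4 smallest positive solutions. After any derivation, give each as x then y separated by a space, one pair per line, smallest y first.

73 6
10657 876
1555849 127890
227143297 18671064

√148 = [12; 6,24, …], period ℓ=2 (even) → k=1
step 0: (12, 1)  from 12·(1,0) + (0,1)
step 1: (73, 6)  from 6·(12,1) + (1,0)
(x₁, y₁) = (73, 6);  73² − 148·6² = 1 ✓
(x_2, y_2) = (73·73 + 148·6·6, 73·6 + 6·73) = (10657, 876)
(x_3, y_3) = (73·10657 + 148·6·876, 73·876 + 6·10657) = (1555849, 127890)
(x_4, y_4) = (73·1555849 + 148·6·127890, 73·127890 + 6·1555849) = (227143297, 18671064)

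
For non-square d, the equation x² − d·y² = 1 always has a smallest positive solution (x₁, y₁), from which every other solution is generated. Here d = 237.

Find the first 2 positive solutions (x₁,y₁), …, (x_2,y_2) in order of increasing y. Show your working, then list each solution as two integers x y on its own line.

228151 14820
104105757601 6762395640

√237 = [15; 2,1,1,7,10,7,1,1,2,30, …], period ℓ=10 (even) → k=9
a_0=15:  p_0=15·1+0=15,  q_0=15·0+1=1
…
a_2=1:  p_2=1·31+15=46,  q_2=1·2+1=3
a_3=1:  p_3=1·46+31=77,  q_3=1·3+2=5
…
a_8=1:  p_8=1·48001+42074=90075,  q_8=1·3118+2733=5851
a_9=2:  p_9=2·90075+48001=228151,  q_9=2·5851+3118=14820
fundamental: x₁=228151, y₁=14820  (since 52052878801 − 237·219632400 = 1)
(228151+14820√237)^2 = 104105757601 + 6762395640√237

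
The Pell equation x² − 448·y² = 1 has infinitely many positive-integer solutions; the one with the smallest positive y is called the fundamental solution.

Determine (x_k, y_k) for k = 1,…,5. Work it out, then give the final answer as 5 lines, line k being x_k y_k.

127 6
32257 1524
8193151 387090
2081028097 98319336
528572943487 24972724254

[21; 6,42] for √448; ℓ=2 ⇒ convergent index 1
step 0: (21, 1)  from 21·(1,0) + (0,1)
step 1: (127, 6)  from 6·(21,1) + (1,0)
fundamental: x₁=127, y₁=6  (since 16129 − 448·36 = 1)
n=2: (127,6)∘(127,6) = (127·127+448·6·6, 127·6+6·127) = (32257,1524)
n=3: (32257,1524)∘(127,6) = (127·32257+448·6·1524, 127·1524+6·32257) = (8193151,387090)
n=4: (8193151,387090)∘(127,6) = (127·8193151+448·6·387090, 127·387090+6·8193151) = (2081028097,98319336)
n=5: (2081028097,98319336)∘(127,6) = (127·2081028097+448·6·98319336, 127·98319336+6·2081028097) = (528572943487,24972724254)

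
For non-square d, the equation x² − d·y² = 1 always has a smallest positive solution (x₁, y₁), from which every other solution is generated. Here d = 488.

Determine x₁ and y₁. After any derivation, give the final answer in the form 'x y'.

243 11

√488 = [22; 11,44, …], period ℓ=2 (even) → k=1
a_0=22:  p_0=22·1+0=22,  q_0=22·0+1=1
a_1=11:  p_1=11·22+1=243,  q_1=11·1+0=11
fundamental: x₁=243, y₁=11  (since 59049 − 488·121 = 1)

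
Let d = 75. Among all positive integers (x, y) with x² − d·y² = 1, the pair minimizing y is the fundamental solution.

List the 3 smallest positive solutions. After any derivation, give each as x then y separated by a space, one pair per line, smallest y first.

√75 = [8; 1,1,1,16, …], period ℓ=4 (even) → k=3
a_0=8:  p_0=8·1+0=8,  q_0=8·0+1=1
…
a_2=1:  p_2=1·9+8=17,  q_2=1·1+1=2
a_3=1:  p_3=1·17+9=26,  q_3=1·2+1=3
(x₁, y₁) = (26, 3);  26² − 75·3² = 1 ✓
n=2: (26,3)∘(26,3) = (26·26+75·3·3, 26·3+3·26) = (1351,156)
n=3: (1351,156)∘(26,3) = (26·1351+75·3·156, 26·156+3·1351) = (70226,8109)

26 3
1351 156
70226 8109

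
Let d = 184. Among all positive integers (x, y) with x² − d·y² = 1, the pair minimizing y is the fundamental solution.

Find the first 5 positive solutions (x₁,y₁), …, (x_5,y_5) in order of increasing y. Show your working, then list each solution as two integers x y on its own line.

√184 = [13; 1,1,3,2,1,2,1,2,3,1,1,26, …], period ℓ=12 (even) → k=11
step 0: (13, 1)  from 13·(1,0) + (0,1)
step 1: (14, 1)  from 1·(13,1) + (1,0)
…
step 3: (95, 7)  from 3·(27,2) + (14,1)
…
step 7: (1153, 85)  from 1·(841,62) + (312,23)
step 8: (3147, 232)  from 2·(1153,85) + (841,62)
…
step 10: (13741, 1013)  from 1·(10594,781) + (3147,232)
step 11: (24335, 1794)  from 1·(13741,1013) + (10594,781)
(x₁, y₁) = (24335, 1794);  24335² − 184·1794² = 1 ✓
(x_2, y_2) = (24335·24335 + 184·1794·1794, 24335·1794 + 1794·24335) = (1184384449, 87313980)
(x_3, y_3) = (24335·1184384449 + 184·1794·87313980, 24335·87313980 + 1794·1184384449) = (57643991108495, 4249571404806)
(x_4, y_4) = (24335·57643991108495 + 184·1794·4249571404806, 24335·4249571404806 + 1794·57643991108495) = (2805533046066067201, 206826640184594040)
(x_5, y_5) = (24335·2805533046066067201 + 184·1794·206826640184594040, 24335·206826640184594040 + 1794·2805533046066067201) = (136545293294391499564175, 10066252573534620521994)

24335 1794
1184384449 87313980
57643991108495 4249571404806
2805533046066067201 206826640184594040
136545293294391499564175 10066252573534620521994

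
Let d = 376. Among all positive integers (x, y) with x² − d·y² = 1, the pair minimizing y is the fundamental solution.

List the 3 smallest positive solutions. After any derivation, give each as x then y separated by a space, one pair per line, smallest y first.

2143295 110532
9187426914049 473805365880
39382732335491159615 2031009343327438668

√376 → a₀=19, period (2,1,1,3,1,…,1,2,38); ℓ=16 even so k=15
k=0  a_k=19  p_k/q_k = 19/1
k=1  a_k=2  p_k/q_k = 39/2
…
k=4  a_k=3  p_k/q_k = 349/18
k=5  a_k=1  p_k/q_k = 446/23
…
k=9  a_k=2  p_k/q_k = 28834/1487
…
k=11  a_k=1  p_k/q_k = 99455/5129
k=12  a_k=3  p_k/q_k = 368986/19029
…
k=14  a_k=1  p_k/q_k = 837427/43187
k=15  a_k=2  p_k/q_k = 2143295/110532
fundamental: x₁=2143295, y₁=110532  (since 4593713457025 − 376·12217323024 = 1)
k=2:  x_2 = 2143295·2143295+376·110532·110532 = 9187426914049,  y_2 = 2143295·110532+110532·2143295 = 473805365880
k=3:  x_3 = 2143295·9187426914049+376·110532·473805365880 = 39382732335491159615,  y_3 = 2143295·473805365880+110532·9187426914049 = 2031009343327438668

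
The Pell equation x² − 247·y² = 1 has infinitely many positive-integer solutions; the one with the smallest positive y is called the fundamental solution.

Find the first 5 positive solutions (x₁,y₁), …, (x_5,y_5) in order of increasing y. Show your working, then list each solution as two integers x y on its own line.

85292 5427
14549450527 925759368
2481903468612476 157919736025485
423373021275241155457 26938580249245573872
72220663458733833793864412 4595290773079387237355763

√247 → a₀=15, period (1,2,1,1,9,1,9,1,1,2,1,30); ℓ=12 even so k=11
a_0=15:  p_0=15·1+0=15,  q_0=15·0+1=1
a_1=1:  p_1=1·15+1=16,  q_1=1·1+0=1
…
a_10=2:  p_10=2·24203+12683=61089,  q_10=2·1540+807=3887
a_11=1:  p_11=1·61089+24203=85292,  q_11=1·3887+1540=5427
(x₁, y₁) = (85292, 5427);  85292² − 247·5427² = 1 ✓
k=2:  x_2 = 85292·85292+247·5427·5427 = 14549450527,  y_2 = 85292·5427+5427·85292 = 925759368
k=3:  x_3 = 85292·14549450527+247·5427·925759368 = 2481903468612476,  y_3 = 85292·925759368+5427·14549450527 = 157919736025485
k=4:  x_4 = 85292·2481903468612476+247·5427·157919736025485 = 423373021275241155457,  y_4 = 85292·157919736025485+5427·2481903468612476 = 26938580249245573872
k=5:  x_5 = 85292·423373021275241155457+247·5427·26938580249245573872 = 72220663458733833793864412,  y_5 = 85292·26938580249245573872+5427·423373021275241155457 = 4595290773079387237355763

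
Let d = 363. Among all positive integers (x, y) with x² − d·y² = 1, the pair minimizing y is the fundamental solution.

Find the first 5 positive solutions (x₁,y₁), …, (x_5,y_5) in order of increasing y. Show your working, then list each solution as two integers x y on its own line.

362 19
262087 13756
189750626 9959325
137379191137 7210537544
99462344632562 5220419222531

d=363: √d = [19; 19,38] (ℓ=2, even), read p_1/q_1
step 0: (19, 1)  from 19·(1,0) + (0,1)
step 1: (362, 19)  from 19·(19,1) + (1,0)
→ (362, 19).  Check: 362²=131044, 363·19²=131043, difference 1.
n=2: (362,19)∘(362,19) = (362·362+363·19·19, 362·19+19·362) = (262087,13756)
n=3: (262087,13756)∘(362,19) = (362·262087+363·19·13756, 362·13756+19·262087) = (189750626,9959325)
n=4: (189750626,9959325)∘(362,19) = (362·189750626+363·19·9959325, 362·9959325+19·189750626) = (137379191137,7210537544)
n=5: (137379191137,7210537544)∘(362,19) = (362·137379191137+363·19·7210537544, 362·7210537544+19·137379191137) = (99462344632562,5220419222531)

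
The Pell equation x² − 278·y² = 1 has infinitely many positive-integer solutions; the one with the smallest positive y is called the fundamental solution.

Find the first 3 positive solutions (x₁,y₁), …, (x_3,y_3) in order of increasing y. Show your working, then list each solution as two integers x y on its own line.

√278 → a₀=16, period (1,2,16,2,1,32); ℓ=6 even so k=5
k=0  a_k=16  p_k/q_k = 16/1
k=1  a_k=1  p_k/q_k = 17/1
k=2  a_k=2  p_k/q_k = 50/3
k=3  a_k=16  p_k/q_k = 817/49
k=4  a_k=2  p_k/q_k = 1684/101
k=5  a_k=1  p_k/q_k = 2501/150
→ (2501, 150).  Check: 2501²=6255001, 278·150²=6255000, difference 1.
(2501+150√278)^2 = 12510001 + 750300√278
(2501+150√278)^3 = 62575022501 + 3753000450√278

2501 150
12510001 750300
62575022501 3753000450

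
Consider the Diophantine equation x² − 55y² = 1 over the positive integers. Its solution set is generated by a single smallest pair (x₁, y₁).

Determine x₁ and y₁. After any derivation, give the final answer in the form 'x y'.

√55 = [7; 2,2,2,14, …], period ℓ=4 (even) → k=3
k=0  a_k=7  p_k/q_k = 7/1
k=1  a_k=2  p_k/q_k = 15/2
k=2  a_k=2  p_k/q_k = 37/5
k=3  a_k=2  p_k/q_k = 89/12
fundamental: x₁=89, y₁=12  (since 7921 − 55·144 = 1)

89 12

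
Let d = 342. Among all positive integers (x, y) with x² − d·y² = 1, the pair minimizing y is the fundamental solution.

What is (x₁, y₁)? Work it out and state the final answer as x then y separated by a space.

[18; 2,36] for √342; ℓ=2 ⇒ convergent index 1
i=0: a=18 ⇒ p=18, q=1
i=1: a=2 ⇒ p=37, q=2
(x₁, y₁) = (37, 2);  37² − 342·2² = 1 ✓

37 2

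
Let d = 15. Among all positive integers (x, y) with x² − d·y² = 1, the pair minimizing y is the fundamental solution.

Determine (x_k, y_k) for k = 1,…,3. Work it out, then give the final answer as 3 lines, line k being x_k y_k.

√15 → a₀=3, period (1,6); ℓ=2 even so k=1
i=0: a=3 ⇒ p=3, q=1
i=1: a=1 ⇒ p=4, q=1
→ (4, 1).  Check: 4²=16, 15·1²=15, difference 1.
n=2: (4,1)∘(4,1) = (4·4+15·1·1, 4·1+1·4) = (31,8)
n=3: (31,8)∘(4,1) = (4·31+15·1·8, 4·8+1·31) = (244,63)

4 1
31 8
244 63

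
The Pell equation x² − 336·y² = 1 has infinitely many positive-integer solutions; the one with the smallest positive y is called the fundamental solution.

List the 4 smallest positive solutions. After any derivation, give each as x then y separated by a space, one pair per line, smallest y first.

55 3
6049 330
665335 36297
73180801 3992340

√336 → a₀=18, period (3,36); ℓ=2 even so k=1
a_0=18:  p_0=18·1+0=18,  q_0=18·0+1=1
a_1=3:  p_1=3·18+1=55,  q_1=3·1+0=3
→ (55, 3).  Check: 55²=3025, 336·3²=3024, difference 1.
k=2:  x_2 = 55·55+336·3·3 = 6049,  y_2 = 55·3+3·55 = 330
k=3:  x_3 = 55·6049+336·3·330 = 665335,  y_3 = 55·330+3·6049 = 36297
k=4:  x_4 = 55·665335+336·3·36297 = 73180801,  y_4 = 55·36297+3·665335 = 3992340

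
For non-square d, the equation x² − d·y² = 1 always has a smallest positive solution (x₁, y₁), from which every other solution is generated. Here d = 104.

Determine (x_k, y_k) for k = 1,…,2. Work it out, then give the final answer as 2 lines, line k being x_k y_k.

51 5
5201 510

√104 → a₀=10, period (5,20); ℓ=2 even so k=1
i=0: a=10 ⇒ p=10, q=1
i=1: a=5 ⇒ p=51, q=5
(x₁, y₁) = (51, 5);  51² − 104·5² = 1 ✓
(51+5√104)^2 = 5201 + 510√104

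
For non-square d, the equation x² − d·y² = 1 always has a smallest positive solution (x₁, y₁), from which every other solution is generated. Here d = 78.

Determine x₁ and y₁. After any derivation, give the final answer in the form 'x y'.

53 6

[8; 1,4,1,16] for √78; ℓ=4 ⇒ convergent index 3
step 0: (8, 1)  from 8·(1,0) + (0,1)
step 1: (9, 1)  from 1·(8,1) + (1,0)
step 2: (44, 5)  from 4·(9,1) + (8,1)
step 3: (53, 6)  from 1·(44,5) + (9,1)
fundamental: x₁=53, y₁=6  (since 2809 − 78·36 = 1)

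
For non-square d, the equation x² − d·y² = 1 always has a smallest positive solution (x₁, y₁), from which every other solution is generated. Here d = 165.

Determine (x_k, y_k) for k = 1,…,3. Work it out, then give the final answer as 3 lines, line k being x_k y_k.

√165 = [12; 1,5,2,5,1,24, …], period ℓ=6 (even) → k=5
i=0: a=12 ⇒ p=12, q=1
…
i=3: a=2 ⇒ p=167, q=13
i=4: a=5 ⇒ p=912, q=71
i=5: a=1 ⇒ p=1079, q=84
fundamental: x₁=1079, y₁=84  (since 1164241 − 165·7056 = 1)
k=2:  x_2 = 1079·1079+165·84·84 = 2328481,  y_2 = 1079·84+84·1079 = 181272
k=3:  x_3 = 1079·2328481+165·84·181272 = 5024860919,  y_3 = 1079·181272+84·2328481 = 391184892

1079 84
2328481 181272
5024860919 391184892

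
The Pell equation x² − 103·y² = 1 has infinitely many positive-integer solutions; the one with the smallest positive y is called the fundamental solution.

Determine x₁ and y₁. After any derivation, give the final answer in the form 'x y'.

d=103: √d = [10; 6,1,2,1,1,9,1,1,2,1,6,20] (ℓ=12, even), read p_11/q_11
a_0=10:  p_0=10·1+0=10,  q_0=10·0+1=1
…
a_2=1:  p_2=1·61+10=71,  q_2=1·6+1=7
…
a_5=1:  p_5=1·274+203=477,  q_5=1·27+20=47
a_6=9:  p_6=9·477+274=4567,  q_6=9·47+27=450
a_7=1:  p_7=1·4567+477=5044,  q_7=1·450+47=497
a_8=1:  p_8=1·5044+4567=9611,  q_8=1·497+450=947
a_9=2:  p_9=2·9611+5044=24266,  q_9=2·947+497=2391
a_10=1:  p_10=1·24266+9611=33877,  q_10=1·2391+947=3338
a_11=6:  p_11=6·33877+24266=227528,  q_11=6·3338+2391=22419
fundamental: x₁=227528, y₁=22419  (since 51768990784 − 103·502611561 = 1)

227528 22419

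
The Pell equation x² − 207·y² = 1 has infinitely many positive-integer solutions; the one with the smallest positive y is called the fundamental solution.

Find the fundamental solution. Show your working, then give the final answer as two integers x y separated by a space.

√207 = [14; 2,1,1,2,1,1,2,28, …], period ℓ=8 (even) → k=7
step 0: (14, 1)  from 14·(1,0) + (0,1)
step 1: (29, 2)  from 2·(14,1) + (1,0)
…
step 3: (72, 5)  from 1·(43,3) + (29,2)
step 4: (187, 13)  from 2·(72,5) + (43,3)
step 5: (259, 18)  from 1·(187,13) + (72,5)
step 6: (446, 31)  from 1·(259,18) + (187,13)
step 7: (1151, 80)  from 2·(446,31) + (259,18)
fundamental: x₁=1151, y₁=80  (since 1324801 − 207·6400 = 1)

1151 80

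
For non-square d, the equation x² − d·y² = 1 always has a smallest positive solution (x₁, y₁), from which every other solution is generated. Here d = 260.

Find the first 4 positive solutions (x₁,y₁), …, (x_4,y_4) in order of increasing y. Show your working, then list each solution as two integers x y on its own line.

129 8
33281 2064
8586369 532504
2215249921 137383968

[16; 8,32] for √260; ℓ=2 ⇒ convergent index 1
a_0=16:  p_0=16·1+0=16,  q_0=16·0+1=1
a_1=8:  p_1=8·16+1=129,  q_1=8·1+0=8
fundamental: x₁=129, y₁=8  (since 16641 − 260·64 = 1)
n=2: (129,8)∘(129,8) = (129·129+260·8·8, 129·8+8·129) = (33281,2064)
n=3: (33281,2064)∘(129,8) = (129·33281+260·8·2064, 129·2064+8·33281) = (8586369,532504)
n=4: (8586369,532504)∘(129,8) = (129·8586369+260·8·532504, 129·532504+8·8586369) = (2215249921,137383968)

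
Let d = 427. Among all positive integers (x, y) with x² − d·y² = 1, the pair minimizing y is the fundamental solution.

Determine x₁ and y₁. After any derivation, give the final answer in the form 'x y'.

d=427: √d = [20; 1,1,1,40] (ℓ=4, even), read p_3/q_3
step 0: (20, 1)  from 20·(1,0) + (0,1)
step 1: (21, 1)  from 1·(20,1) + (1,0)
step 2: (41, 2)  from 1·(21,1) + (20,1)
step 3: (62, 3)  from 1·(41,2) + (21,1)
(x₁, y₁) = (62, 3);  62² − 427·3² = 1 ✓

62 3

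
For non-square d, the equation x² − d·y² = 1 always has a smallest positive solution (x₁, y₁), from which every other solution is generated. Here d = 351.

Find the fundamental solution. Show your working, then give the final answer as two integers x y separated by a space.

[18; 1,2,1,3,2,2,2,3,1,2,1,36] for √351; ℓ=12 ⇒ convergent index 11
a_0=18:  p_0=18·1+0=18,  q_0=18·0+1=1
a_1=1:  p_1=1·18+1=19,  q_1=1·1+0=1
a_2=2:  p_2=2·19+18=56,  q_2=2·1+1=3
a_3=1:  p_3=1·56+19=75,  q_3=1·3+1=4
a_4=3:  p_4=3·75+56=281,  q_4=3·4+3=15
a_5=2:  p_5=2·281+75=637,  q_5=2·15+4=34
…
a_7=2:  p_7=2·1555+637=3747,  q_7=2·83+34=200
…
a_9=1:  p_9=1·12796+3747=16543,  q_9=1·683+200=883
a_10=2:  p_10=2·16543+12796=45882,  q_10=2·883+683=2449
a_11=1:  p_11=1·45882+16543=62425,  q_11=1·2449+883=3332
(x₁, y₁) = (62425, 3332);  62425² − 351·3332² = 1 ✓

62425 3332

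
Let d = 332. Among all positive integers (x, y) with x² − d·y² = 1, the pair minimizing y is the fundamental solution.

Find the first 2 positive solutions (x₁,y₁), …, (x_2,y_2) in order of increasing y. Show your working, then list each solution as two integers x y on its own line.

13447 738
361643617 19847772

√332 = [18; 4,1,1,8,1,1,4,36, …], period ℓ=8 (even) → k=7
k=0  a_k=18  p_k/q_k = 18/1
k=1  a_k=4  p_k/q_k = 73/4
k=2  a_k=1  p_k/q_k = 91/5
…
k=4  a_k=8  p_k/q_k = 1403/77
k=5  a_k=1  p_k/q_k = 1567/86
k=6  a_k=1  p_k/q_k = 2970/163
k=7  a_k=4  p_k/q_k = 13447/738
→ (13447, 738).  Check: 13447²=180821809, 332·738²=180821808, difference 1.
(13447+738√332)^2 = 361643617 + 19847772√332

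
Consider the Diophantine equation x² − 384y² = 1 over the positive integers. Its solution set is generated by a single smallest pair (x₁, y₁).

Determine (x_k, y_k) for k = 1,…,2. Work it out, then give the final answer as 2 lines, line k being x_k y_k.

4801 245
46099201 2352490

√384 = [19; 1,1,2,9,2,1,1,38, …], period ℓ=8 (even) → k=7
k=0  a_k=19  p_k/q_k = 19/1
k=1  a_k=1  p_k/q_k = 20/1
…
k=6  a_k=1  p_k/q_k = 2861/146
k=7  a_k=1  p_k/q_k = 4801/245
(x₁, y₁) = (4801, 245);  4801² − 384·245² = 1 ✓
n=2: (4801,245)∘(4801,245) = (4801·4801+384·245·245, 4801·245+245·4801) = (46099201,2352490)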